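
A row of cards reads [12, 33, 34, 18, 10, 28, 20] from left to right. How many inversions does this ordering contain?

There are 11 inversions.

Listing every pair i<j with a[i]>a[j] (using 1-based positions):
(1,5): 12 > 10
(2,4): 33 > 18
(2,5): 33 > 10
(2,6): 33 > 28
(2,7): 33 > 20
(3,4): 34 > 18
(3,5): 34 > 10
(3,6): 34 > 28
(3,7): 34 > 20
(4,5): 18 > 10
(6,7): 28 > 20
That's 11 pairs.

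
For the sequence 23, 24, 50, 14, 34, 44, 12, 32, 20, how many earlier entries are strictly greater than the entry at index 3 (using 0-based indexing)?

3 such elements

The element at index 3 is 14.
Elements before it: 23, 24, 50
Those larger than 14: 23, 24, 50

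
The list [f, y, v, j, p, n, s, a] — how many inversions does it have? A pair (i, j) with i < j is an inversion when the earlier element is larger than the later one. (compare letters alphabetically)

Count, for each position, how many later elements it exceeds:
f: 1
y: 6
v: 5
j: 1
p: 2
n: 1
s: 1
a: 0
Sum: 1 + 6 + 5 + 1 + 2 + 1 + 1 + 0 = 17

Out-of-order pairs: 17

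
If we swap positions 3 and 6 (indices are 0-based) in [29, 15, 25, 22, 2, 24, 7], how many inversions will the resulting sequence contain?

14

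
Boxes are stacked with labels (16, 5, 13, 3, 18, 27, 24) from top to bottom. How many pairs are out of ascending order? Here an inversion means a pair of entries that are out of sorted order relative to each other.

Element-by-element contributions:
16 → 5, 13, 3 → 3
5 → 3 → 1
13 → 3 → 1
3 → none → 0
18 → none → 0
27 → 24 → 1
24 → none → 0
Sum: 3 + 1 + 1 + 0 + 0 + 1 + 0 = 6

There are 6 inversions.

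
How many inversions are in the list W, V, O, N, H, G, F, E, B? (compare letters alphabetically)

36

Count, for each position, how many later elements it exceeds:
W → V, O, N, H, G, F, E, B → 8
V → O, N, H, G, F, E, B → 7
O → N, H, G, F, E, B → 6
N → H, G, F, E, B → 5
H → G, F, E, B → 4
G → F, E, B → 3
F → E, B → 2
E → B → 1
B → none → 0
Sum: 8 + 7 + 6 + 5 + 4 + 3 + 2 + 1 + 0 = 36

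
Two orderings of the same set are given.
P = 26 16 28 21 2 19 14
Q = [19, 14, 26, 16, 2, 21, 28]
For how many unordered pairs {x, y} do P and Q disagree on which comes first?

Disagreeing pairs: 13

Assign each item its position (1..7) in the first ordering, then rewrite the second ordering as that position sequence:
positions: 26→1, 16→2, 28→3, 21→4, 2→5, 19→6, 14→7
second ordering as positions: [6, 7, 1, 2, 5, 4, 3]
Discordant pairs = inversions in this position sequence.
6: 1, 2, 5, 4, 3 → 5
7: 1, 2, 5, 4, 3 → 5
1: 0
2: 0
5: 4, 3 → 2
4: 3 → 1
3: 0
Total: 5 + 5 + 0 + 0 + 2 + 1 + 0 = 13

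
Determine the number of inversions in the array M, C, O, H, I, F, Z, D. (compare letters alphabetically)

15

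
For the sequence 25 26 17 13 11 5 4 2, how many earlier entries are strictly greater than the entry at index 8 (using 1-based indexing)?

The element at index 8 is 2.
Elements before it: 25, 26, 17, 13, 11, 5, 4
Those larger than 2: 25, 26, 17, 13, 11, 5, 4

7 such elements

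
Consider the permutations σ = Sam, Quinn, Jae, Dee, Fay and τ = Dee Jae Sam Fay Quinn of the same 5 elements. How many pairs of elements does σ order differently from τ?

6 discordant pairs

Assign each item its position (1..5) in the first ordering, then rewrite the second ordering as that position sequence:
positions: Sam→1, Quinn→2, Jae→3, Dee→4, Fay→5
second ordering as positions: [4, 3, 1, 5, 2]
Discordant pairs = inversions in this position sequence.
4: 3, 1, 2 → 3
3: 1, 2 → 2
1: 0
5: 2 → 1
2: 0
Total: 3 + 2 + 0 + 1 + 0 = 6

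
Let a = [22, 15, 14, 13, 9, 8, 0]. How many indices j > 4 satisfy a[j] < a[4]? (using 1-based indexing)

3 such elements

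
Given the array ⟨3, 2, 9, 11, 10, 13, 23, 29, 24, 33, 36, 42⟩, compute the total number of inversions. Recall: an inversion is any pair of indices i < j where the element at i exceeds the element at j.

Count, for each position, how many later elements it exceeds:
3: 1
2: 0
9: 0
11: 1
10: 0
13: 0
23: 0
29: 1
24: 0
33: 0
36: 0
42: 0
Sum: 1 + 0 + 0 + 1 + 0 + 0 + 0 + 1 + 0 + 0 + 0 + 0 = 3

3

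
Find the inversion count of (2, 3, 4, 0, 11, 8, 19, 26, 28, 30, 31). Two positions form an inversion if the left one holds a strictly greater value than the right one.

Element-by-element contributions:
2 → 0 → 1
3 → 0 → 1
4 → 0 → 1
0 → none → 0
11 → 8 → 1
8 → none → 0
19 → none → 0
26 → none → 0
28 → none → 0
30 → none → 0
31 → none → 0
Sum: 1 + 1 + 1 + 0 + 1 + 0 + 0 + 0 + 0 + 0 + 0 = 4

4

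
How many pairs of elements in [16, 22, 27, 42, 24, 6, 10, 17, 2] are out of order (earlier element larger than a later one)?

24

Count, for each position, how many later elements it exceeds:
16: 3
22: 4
27: 5
42: 5
24: 4
6: 1
10: 1
17: 1
2: 0
Sum: 3 + 4 + 5 + 5 + 4 + 1 + 1 + 1 + 0 = 24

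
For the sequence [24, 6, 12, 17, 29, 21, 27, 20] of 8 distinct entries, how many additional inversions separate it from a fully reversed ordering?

Maximum inversions for 8 distinct elements is C(8, 2) = 8·7/2 = 28.
Current inversions — for each element, count later smaller elements:
24: 5
6: 0
12: 0
17: 0
29: 3
21: 1
27: 1
20: 0
Current total: 5 + 0 + 0 + 0 + 3 + 1 + 1 + 0 = 10
Shortfall: 28 − 10 = 18

18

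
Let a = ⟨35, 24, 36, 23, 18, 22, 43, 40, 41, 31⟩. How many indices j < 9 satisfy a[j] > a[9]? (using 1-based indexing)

1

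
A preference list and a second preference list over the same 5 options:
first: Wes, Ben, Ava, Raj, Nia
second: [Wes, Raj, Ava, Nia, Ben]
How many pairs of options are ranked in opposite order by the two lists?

4 pairs

Assign each item its position (1..5) in the first ordering, then rewrite the second ordering as that position sequence:
positions: Wes→1, Ben→2, Ava→3, Raj→4, Nia→5
second ordering as positions: [1, 4, 3, 5, 2]
Discordant pairs = inversions in this position sequence.
1: 0
4: 3, 2 → 2
3: 2 → 1
5: 2 → 1
2: 0
Total: 0 + 2 + 1 + 1 + 0 = 4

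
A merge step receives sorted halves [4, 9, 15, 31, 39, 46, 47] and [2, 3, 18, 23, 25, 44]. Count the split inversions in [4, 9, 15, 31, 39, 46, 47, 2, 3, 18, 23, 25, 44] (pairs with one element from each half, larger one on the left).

Take each right-half value and tally the left-half values above it:
r = 2: 4, 9, 15, 31, 39, 46, 47 → 7
r = 3: 4, 9, 15, 31, 39, 46, 47 → 7
r = 18: 31, 39, 46, 47 → 4
r = 23: 31, 39, 46, 47 → 4
r = 25: 31, 39, 46, 47 → 4
r = 44: 46, 47 → 2
Cross-inversions: 7 + 7 + 4 + 4 + 4 + 2 = 28

28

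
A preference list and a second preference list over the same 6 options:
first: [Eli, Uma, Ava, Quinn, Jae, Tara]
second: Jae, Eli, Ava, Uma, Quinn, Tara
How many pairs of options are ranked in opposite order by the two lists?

Pairs: 5

Assign each item its position (1..6) in the first ordering, then rewrite the second ordering as that position sequence:
positions: Eli→1, Uma→2, Ava→3, Quinn→4, Jae→5, Tara→6
second ordering as positions: [5, 1, 3, 2, 4, 6]
Discordant pairs = inversions in this position sequence.
5: 1, 3, 2, 4 → 4
1: 0
3: 2 → 1
2: 0
4: 0
6: 0
Total: 4 + 0 + 1 + 0 + 0 + 0 = 5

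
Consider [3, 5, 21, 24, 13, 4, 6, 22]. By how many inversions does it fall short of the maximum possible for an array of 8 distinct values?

18

Maximum inversions for 8 distinct elements is C(8, 2) = 8·7/2 = 28.
Current inversions — for each element, count later smaller elements:
3: 0
5: 1
21: 3
24: 4
13: 2
4: 0
6: 0
22: 0
Current total: 0 + 1 + 3 + 4 + 2 + 0 + 0 + 0 = 10
Shortfall: 28 − 10 = 18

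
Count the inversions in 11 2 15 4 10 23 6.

Count, for each position, how many later elements it exceeds:
11: 4
2: 0
15: 3
4: 0
10: 1
23: 1
6: 0
Sum: 4 + 0 + 3 + 0 + 1 + 1 + 0 = 9

Inversions: 9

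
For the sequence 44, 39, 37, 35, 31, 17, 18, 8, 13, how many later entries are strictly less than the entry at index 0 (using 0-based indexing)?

The element at index 0 is 44.
Elements after it: 39, 37, 35, 31, 17, 18, 8, 13
Those smaller than 44: 39, 37, 35, 31, 17, 18, 8, 13

8 such elements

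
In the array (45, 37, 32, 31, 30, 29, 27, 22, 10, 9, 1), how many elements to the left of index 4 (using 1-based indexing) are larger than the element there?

The element at index 4 is 31.
Elements before it: 45, 37, 32
Those larger than 31: 45, 37, 32

3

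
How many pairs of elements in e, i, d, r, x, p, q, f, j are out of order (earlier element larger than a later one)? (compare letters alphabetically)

15

Sweep left to right; for each value list the smaller values that follow it:
e → d → 1
i → d, f → 2
d → none → 0
r → p, q, f, j → 4
x → p, q, f, j → 4
p → f, j → 2
q → f, j → 2
f → none → 0
j → none → 0
Sum: 1 + 2 + 0 + 4 + 4 + 2 + 2 + 0 + 0 = 15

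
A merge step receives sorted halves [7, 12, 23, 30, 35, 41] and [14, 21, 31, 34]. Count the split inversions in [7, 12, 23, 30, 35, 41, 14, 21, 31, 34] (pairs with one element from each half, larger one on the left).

Take each right-half value and tally the left-half values above it:
r = 14: 23, 30, 35, 41 → 4
r = 21: 23, 30, 35, 41 → 4
r = 31: 35, 41 → 2
r = 34: 35, 41 → 2
Cross-inversions: 4 + 4 + 2 + 2 = 12

12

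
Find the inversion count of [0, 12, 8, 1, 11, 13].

4

Out-of-order index pairs (0-indexed):
(1,2): 12 > 8
(1,3): 12 > 1
(1,4): 12 > 11
(2,3): 8 > 1
That's 4 pairs.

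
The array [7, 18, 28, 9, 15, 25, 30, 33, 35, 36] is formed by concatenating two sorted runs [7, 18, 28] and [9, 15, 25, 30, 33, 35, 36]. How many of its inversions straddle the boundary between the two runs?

For each element r of the right run, count left-run elements greater than r:
r = 9: 18, 28 → 2
r = 15: 18, 28 → 2
r = 25: 28 → 1
r = 30: none → 0
r = 33: none → 0
r = 35: none → 0
r = 36: none → 0
Cross-inversions: 2 + 2 + 1 + 0 + 0 + 0 + 0 = 5

5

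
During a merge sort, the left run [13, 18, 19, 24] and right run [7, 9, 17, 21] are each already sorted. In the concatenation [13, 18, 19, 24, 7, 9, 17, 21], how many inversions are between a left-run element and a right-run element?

12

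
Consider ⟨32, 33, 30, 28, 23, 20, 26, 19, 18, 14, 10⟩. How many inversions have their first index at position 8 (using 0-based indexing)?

The element at index 8 is 18.
Elements after it: 14, 10
Those smaller than 18: 14, 10

2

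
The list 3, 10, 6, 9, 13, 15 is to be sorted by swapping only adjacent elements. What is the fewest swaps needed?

The minimum number of adjacent swaps to sort an array equals its inversion count, since every such swap removes exactly one inversion.
Count inversions — for each element, later elements that are smaller:
3: none → 0
10: 6, 9 → 2
6: none → 0
9: none → 0
13: none → 0
15: none → 0
Total inversions: 0 + 2 + 0 + 0 + 0 + 0 = 2

2 adjacent swaps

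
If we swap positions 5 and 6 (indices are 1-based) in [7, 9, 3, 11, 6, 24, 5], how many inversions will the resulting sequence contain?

Positions 5 and 6 hold 6 and 24; after swapping, the array is [7, 9, 3, 11, 24, 6, 5].
Sweep left to right; for each value list the smaller values that follow it:
7: 3
9: 3
3: 0
11: 2
24: 2
6: 1
5: 0
Sum: 3 + 3 + 0 + 2 + 2 + 1 + 0 = 11

11 inversions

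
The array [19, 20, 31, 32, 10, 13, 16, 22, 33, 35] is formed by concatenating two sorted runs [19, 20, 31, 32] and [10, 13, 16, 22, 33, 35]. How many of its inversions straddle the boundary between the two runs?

14 cross-inversions

For each element r of the right run, count left-run elements greater than r:
r = 10: 19, 20, 31, 32 → 4
r = 13: 19, 20, 31, 32 → 4
r = 16: 19, 20, 31, 32 → 4
r = 22: 31, 32 → 2
r = 33: none → 0
r = 35: none → 0
Cross-inversions: 4 + 4 + 4 + 2 + 0 + 0 = 14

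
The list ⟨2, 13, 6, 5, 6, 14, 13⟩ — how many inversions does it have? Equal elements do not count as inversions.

5 out-of-order pairs

Element-by-element contributions:
2 → none → 0
13 → 6, 5, 6 → 3
6 → 5 → 1
5 → none → 0
6 → none → 0
14 → 13 → 1
13 → none → 0
Sum: 0 + 3 + 1 + 0 + 0 + 1 + 0 = 5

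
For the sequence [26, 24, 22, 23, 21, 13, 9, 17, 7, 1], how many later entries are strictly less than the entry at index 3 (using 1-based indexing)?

6

The element at index 3 is 22.
Elements after it: 23, 21, 13, 9, 17, 7, 1
Those smaller than 22: 21, 13, 9, 17, 7, 1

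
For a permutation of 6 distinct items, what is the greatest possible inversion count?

The maximum occurs when the array is in strictly decreasing order: every one of the C(6, 2) pairs is inverted.
C(6, 2) = 6·5/2 = 15

15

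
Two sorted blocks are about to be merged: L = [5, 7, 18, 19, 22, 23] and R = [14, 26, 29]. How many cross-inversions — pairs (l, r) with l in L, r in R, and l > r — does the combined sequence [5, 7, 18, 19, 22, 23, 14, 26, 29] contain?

Take each right-half value and tally the left-half values above it:
r = 14: 18, 19, 22, 23 → 4
r = 26: none → 0
r = 29: none → 0
Cross-inversions: 4 + 0 + 0 = 4

Split inversions: 4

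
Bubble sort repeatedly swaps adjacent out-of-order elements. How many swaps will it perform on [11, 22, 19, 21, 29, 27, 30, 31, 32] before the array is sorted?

Minimum adjacent swaps = number of inversions (each swap of adjacent out-of-order elements removes one inversion and no swap can remove more).
Count inversions — for each element, later elements that are smaller:
11: none → 0
22: 19, 21 → 2
19: none → 0
21: none → 0
29: 27 → 1
27: none → 0
30: none → 0
31: none → 0
32: none → 0
Total inversions: 0 + 2 + 0 + 0 + 1 + 0 + 0 + 0 + 0 = 3

3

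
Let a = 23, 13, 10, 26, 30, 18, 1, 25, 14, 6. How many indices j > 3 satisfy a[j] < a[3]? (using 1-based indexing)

The element at index 3 is 10.
Elements after it: 26, 30, 18, 1, 25, 14, 6
Those smaller than 10: 1, 6

2 such elements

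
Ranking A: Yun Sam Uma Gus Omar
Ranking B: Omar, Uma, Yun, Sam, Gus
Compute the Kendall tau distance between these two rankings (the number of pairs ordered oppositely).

Assign each item its position (1..5) in the first ordering, then rewrite the second ordering as that position sequence:
positions: Yun→1, Sam→2, Uma→3, Gus→4, Omar→5
second ordering as positions: [5, 3, 1, 2, 4]
Discordant pairs = inversions in this position sequence.
5: 3, 1, 2, 4 → 4
3: 1, 2 → 2
1: 0
2: 0
4: 0
Total: 4 + 2 + 0 + 0 + 0 = 6

6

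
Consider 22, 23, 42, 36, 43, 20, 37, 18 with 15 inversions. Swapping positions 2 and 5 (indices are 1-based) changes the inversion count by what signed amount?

Positions 2 and 5 hold 23 and 43; after swapping, the array is [22, 43, 42, 36, 23, 20, 37, 18].
For each element, count later entries that are smaller:
22 → 20, 18 → 2
43 → 42, 36, 23, 20, 37, 18 → 6
42 → 36, 23, 20, 37, 18 → 5
36 → 23, 20, 18 → 3
23 → 20, 18 → 2
20 → 18 → 1
37 → 18 → 1
18 → none → 0
Sum: 2 + 6 + 5 + 3 + 2 + 1 + 1 + 0 = 20
Change: 20 − 15 = +5

+5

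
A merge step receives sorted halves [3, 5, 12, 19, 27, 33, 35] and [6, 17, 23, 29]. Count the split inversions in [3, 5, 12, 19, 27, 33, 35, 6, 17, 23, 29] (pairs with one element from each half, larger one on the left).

14 cross-inversions

For each element r of the right run, count left-run elements greater than r:
r = 6: 12, 19, 27, 33, 35 → 5
r = 17: 19, 27, 33, 35 → 4
r = 23: 27, 33, 35 → 3
r = 29: 33, 35 → 2
Cross-inversions: 5 + 4 + 3 + 2 = 14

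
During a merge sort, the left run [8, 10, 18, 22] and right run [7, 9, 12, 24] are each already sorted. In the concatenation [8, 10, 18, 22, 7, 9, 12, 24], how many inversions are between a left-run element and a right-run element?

There are 9 cross-inversions.

For each element r of the right run, count left-run elements greater than r:
r = 7: 8, 10, 18, 22 → 4
r = 9: 10, 18, 22 → 3
r = 12: 18, 22 → 2
r = 24: none → 0
Cross-inversions: 4 + 3 + 2 + 0 = 9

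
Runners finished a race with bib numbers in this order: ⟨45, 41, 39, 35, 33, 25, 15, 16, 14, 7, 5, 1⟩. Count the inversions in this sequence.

65

For each element, count later entries that are smaller:
45 → 41, 39, 35, 33, 25, 15, 16, 14, 7, 5, 1 → 11
41 → 39, 35, 33, 25, 15, 16, 14, 7, 5, 1 → 10
39 → 35, 33, 25, 15, 16, 14, 7, 5, 1 → 9
35 → 33, 25, 15, 16, 14, 7, 5, 1 → 8
33 → 25, 15, 16, 14, 7, 5, 1 → 7
25 → 15, 16, 14, 7, 5, 1 → 6
15 → 14, 7, 5, 1 → 4
16 → 14, 7, 5, 1 → 4
14 → 7, 5, 1 → 3
7 → 5, 1 → 2
5 → 1 → 1
1 → none → 0
Sum: 11 + 10 + 9 + 8 + 7 + 6 + 4 + 4 + 3 + 2 + 1 + 0 = 65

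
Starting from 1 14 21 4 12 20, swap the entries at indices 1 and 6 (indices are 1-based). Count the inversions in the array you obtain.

Positions 1 and 6 hold 1 and 20; after swapping, the array is [20, 14, 21, 4, 12, 1].
Element-by-element contributions:
20: 4
14: 3
21: 3
4: 1
12: 1
1: 0
Sum: 4 + 3 + 3 + 1 + 1 + 0 = 12

12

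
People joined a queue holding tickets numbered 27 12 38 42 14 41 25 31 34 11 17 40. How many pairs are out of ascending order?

33 out-of-order pairs

Sweep left to right; for each value list the smaller values that follow it:
27: 5
12: 1
38: 6
42: 8
14: 1
41: 6
25: 2
31: 2
34: 2
11: 0
17: 0
40: 0
Sum: 5 + 1 + 6 + 8 + 1 + 6 + 2 + 2 + 2 + 0 + 0 + 0 = 33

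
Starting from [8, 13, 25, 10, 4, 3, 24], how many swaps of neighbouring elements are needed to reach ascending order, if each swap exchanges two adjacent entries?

Minimum adjacent swaps = number of inversions (each swap of adjacent out-of-order elements removes one inversion and no swap can remove more).
Count inversions — for each element, later elements that are smaller:
8: 4, 3 → 2
13: 10, 4, 3 → 3
25: 10, 4, 3, 24 → 4
10: 4, 3 → 2
4: 3 → 1
3: none → 0
24: none → 0
Total inversions: 2 + 3 + 4 + 2 + 1 + 0 + 0 = 12

12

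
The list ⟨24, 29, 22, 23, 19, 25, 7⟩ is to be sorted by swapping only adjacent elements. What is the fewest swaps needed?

There are 15 swaps.

The minimum number of adjacent swaps to sort an array equals its inversion count, since every such swap removes exactly one inversion.
Count inversions — for each element, later elements that are smaller:
24: 22, 23, 19, 7 → 4
29: 22, 23, 19, 25, 7 → 5
22: 19, 7 → 2
23: 19, 7 → 2
19: 7 → 1
25: 7 → 1
7: none → 0
Total inversions: 4 + 5 + 2 + 2 + 1 + 1 + 0 = 15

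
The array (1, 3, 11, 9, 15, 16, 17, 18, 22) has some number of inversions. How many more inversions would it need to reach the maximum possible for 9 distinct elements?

35

Maximum inversions for 9 distinct elements is C(9, 2) = 9·8/2 = 36.
Current inversions — for each element, count later smaller elements:
1: 0
3: 0
11: 1
9: 0
15: 0
16: 0
17: 0
18: 0
22: 0
Current total: 0 + 0 + 1 + 0 + 0 + 0 + 0 + 0 + 0 = 1
Shortfall: 36 − 1 = 35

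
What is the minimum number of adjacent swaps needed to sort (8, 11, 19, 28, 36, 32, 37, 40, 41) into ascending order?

Each adjacent swap fixes exactly one inversion, so the minimum swap count equals the number of inversions.
Count inversions — for each element, later elements that are smaller:
8: none → 0
11: none → 0
19: none → 0
28: none → 0
36: 32 → 1
32: none → 0
37: none → 0
40: none → 0
41: none → 0
Total inversions: 0 + 0 + 0 + 0 + 1 + 0 + 0 + 0 + 0 = 1

Swaps: 1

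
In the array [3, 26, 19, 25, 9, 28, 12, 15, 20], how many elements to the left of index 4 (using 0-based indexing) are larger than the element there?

The element at index 4 is 9.
Elements before it: 3, 26, 19, 25
Those larger than 9: 26, 19, 25

3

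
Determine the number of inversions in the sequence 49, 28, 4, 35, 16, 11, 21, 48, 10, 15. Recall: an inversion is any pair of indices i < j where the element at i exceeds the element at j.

For each element, count later entries that are smaller:
49 → 28, 4, 35, 16, 11, 21, 48, 10, 15 → 9
28 → 4, 16, 11, 21, 10, 15 → 6
4 → none → 0
35 → 16, 11, 21, 10, 15 → 5
16 → 11, 10, 15 → 3
11 → 10 → 1
21 → 10, 15 → 2
48 → 10, 15 → 2
10 → none → 0
15 → none → 0
Sum: 9 + 6 + 0 + 5 + 3 + 1 + 2 + 2 + 0 + 0 = 28

28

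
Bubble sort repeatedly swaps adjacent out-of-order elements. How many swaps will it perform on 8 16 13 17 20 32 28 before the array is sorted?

Each adjacent swap fixes exactly one inversion, so the minimum swap count equals the number of inversions.
Count inversions — for each element, later elements that are smaller:
8: none → 0
16: 13 → 1
13: none → 0
17: none → 0
20: none → 0
32: 28 → 1
28: none → 0
Total inversions: 0 + 1 + 0 + 0 + 0 + 1 + 0 = 2

2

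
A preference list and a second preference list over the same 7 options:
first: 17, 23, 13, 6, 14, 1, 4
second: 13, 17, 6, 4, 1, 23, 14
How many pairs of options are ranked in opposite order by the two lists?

8 pairs

Assign each item its position (1..7) in the first ordering, then rewrite the second ordering as that position sequence:
positions: 17→1, 23→2, 13→3, 6→4, 14→5, 1→6, 4→7
second ordering as positions: [3, 1, 4, 7, 6, 2, 5]
Discordant pairs = inversions in this position sequence.
3: 1, 2 → 2
1: 0
4: 2 → 1
7: 6, 2, 5 → 3
6: 2, 5 → 2
2: 0
5: 0
Total: 2 + 0 + 1 + 3 + 2 + 0 + 0 = 8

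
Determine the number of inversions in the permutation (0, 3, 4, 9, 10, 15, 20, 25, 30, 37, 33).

Element-by-element contributions:
0: 0
3: 0
4: 0
9: 0
10: 0
15: 0
20: 0
25: 0
30: 0
37: 1
33: 0
Sum: 0 + 0 + 0 + 0 + 0 + 0 + 0 + 0 + 0 + 1 + 0 = 1

1 inversion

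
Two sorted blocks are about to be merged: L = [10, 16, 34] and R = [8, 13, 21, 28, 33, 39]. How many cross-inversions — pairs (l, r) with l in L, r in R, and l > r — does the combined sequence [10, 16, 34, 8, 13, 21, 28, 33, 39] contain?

8 split inversions

For each element r of the right run, count left-run elements greater than r:
r = 8: 10, 16, 34 → 3
r = 13: 16, 34 → 2
r = 21: 34 → 1
r = 28: 34 → 1
r = 33: 34 → 1
r = 39: none → 0
Cross-inversions: 3 + 2 + 1 + 1 + 1 + 0 = 8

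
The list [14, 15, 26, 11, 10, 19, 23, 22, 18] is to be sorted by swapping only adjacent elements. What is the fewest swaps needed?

15 swaps

Minimum adjacent swaps = number of inversions (each swap of adjacent out-of-order elements removes one inversion and no swap can remove more).
Count inversions — for each element, later elements that are smaller:
14: 11, 10 → 2
15: 11, 10 → 2
26: 11, 10, 19, 23, 22, 18 → 6
11: 10 → 1
10: none → 0
19: 18 → 1
23: 22, 18 → 2
22: 18 → 1
18: none → 0
Total inversions: 2 + 2 + 6 + 1 + 0 + 1 + 2 + 1 + 0 = 15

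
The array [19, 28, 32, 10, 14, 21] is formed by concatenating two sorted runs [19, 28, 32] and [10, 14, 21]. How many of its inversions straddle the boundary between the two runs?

Count, for every r in R, how many entries of L exceed r:
r = 10: 19, 28, 32 → 3
r = 14: 19, 28, 32 → 3
r = 21: 28, 32 → 2
Cross-inversions: 3 + 3 + 2 = 8

8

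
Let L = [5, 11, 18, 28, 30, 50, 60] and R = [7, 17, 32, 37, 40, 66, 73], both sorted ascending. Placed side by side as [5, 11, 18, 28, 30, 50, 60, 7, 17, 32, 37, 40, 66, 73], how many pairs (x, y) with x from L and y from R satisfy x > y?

For each element r of the right run, count left-run elements greater than r:
r = 7: 11, 18, 28, 30, 50, 60 → 6
r = 17: 18, 28, 30, 50, 60 → 5
r = 32: 50, 60 → 2
r = 37: 50, 60 → 2
r = 40: 50, 60 → 2
r = 66: none → 0
r = 73: none → 0
Cross-inversions: 6 + 5 + 2 + 2 + 2 + 0 + 0 = 17

There are 17 cross-inversions.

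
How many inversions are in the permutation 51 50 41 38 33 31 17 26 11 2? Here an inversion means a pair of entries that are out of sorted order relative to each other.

44

Sweep left to right; for each value list the smaller values that follow it:
51: 9
50: 8
41: 7
38: 6
33: 5
31: 4
17: 2
26: 2
11: 1
2: 0
Sum: 9 + 8 + 7 + 6 + 5 + 4 + 2 + 2 + 1 + 0 = 44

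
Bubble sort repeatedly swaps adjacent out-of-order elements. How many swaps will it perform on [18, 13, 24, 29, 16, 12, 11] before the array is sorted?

There are 15 swaps.

Minimum adjacent swaps = number of inversions (each swap of adjacent out-of-order elements removes one inversion and no swap can remove more).
Count inversions — for each element, later elements that are smaller:
18: 13, 16, 12, 11 → 4
13: 12, 11 → 2
24: 16, 12, 11 → 3
29: 16, 12, 11 → 3
16: 12, 11 → 2
12: 11 → 1
11: none → 0
Total inversions: 4 + 2 + 3 + 3 + 2 + 1 + 0 = 15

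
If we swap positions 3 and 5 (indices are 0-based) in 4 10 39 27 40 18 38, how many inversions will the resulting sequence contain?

5

Positions 3 and 5 hold 27 and 18; after swapping, the array is [4, 10, 39, 18, 40, 27, 38].
Element-by-element contributions:
4 → none → 0
10 → none → 0
39 → 18, 27, 38 → 3
18 → none → 0
40 → 27, 38 → 2
27 → none → 0
38 → none → 0
Sum: 0 + 0 + 3 + 0 + 2 + 0 + 0 = 5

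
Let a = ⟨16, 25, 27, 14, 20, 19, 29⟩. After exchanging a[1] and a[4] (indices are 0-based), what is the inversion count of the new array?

Positions 1 and 4 hold 25 and 20; after swapping, the array is [16, 20, 27, 14, 25, 19, 29].
Element-by-element contributions:
16: 1
20: 2
27: 3
14: 0
25: 1
19: 0
29: 0
Sum: 1 + 2 + 3 + 0 + 1 + 0 + 0 = 7

7 inversions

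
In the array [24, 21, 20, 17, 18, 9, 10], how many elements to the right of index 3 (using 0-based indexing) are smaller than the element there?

The element at index 3 is 17.
Elements after it: 18, 9, 10
Those smaller than 17: 9, 10

2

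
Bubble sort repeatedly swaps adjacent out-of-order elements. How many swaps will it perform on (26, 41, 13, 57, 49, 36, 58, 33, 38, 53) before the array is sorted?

Adjacent swaps: 17

Each adjacent swap fixes exactly one inversion, so the minimum swap count equals the number of inversions.
Count inversions — for each element, later elements that are smaller:
26: 13 → 1
41: 13, 36, 33, 38 → 4
13: none → 0
57: 49, 36, 33, 38, 53 → 5
49: 36, 33, 38 → 3
36: 33 → 1
58: 33, 38, 53 → 3
33: none → 0
38: none → 0
53: none → 0
Total inversions: 1 + 4 + 0 + 5 + 3 + 1 + 3 + 0 + 0 + 0 = 17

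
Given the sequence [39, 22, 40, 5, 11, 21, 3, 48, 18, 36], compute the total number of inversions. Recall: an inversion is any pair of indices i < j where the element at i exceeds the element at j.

There are 24 out-of-order pairs.

Count, for each position, how many later elements it exceeds:
39: 7
22: 5
40: 6
5: 1
11: 1
21: 2
3: 0
48: 2
18: 0
36: 0
Sum: 7 + 5 + 6 + 1 + 1 + 2 + 0 + 2 + 0 + 0 = 24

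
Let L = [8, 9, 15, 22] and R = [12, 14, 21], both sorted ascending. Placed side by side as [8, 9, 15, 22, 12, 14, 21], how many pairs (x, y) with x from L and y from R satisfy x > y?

For each element r of the right run, count left-run elements greater than r:
r = 12: 15, 22 → 2
r = 14: 15, 22 → 2
r = 21: 22 → 1
Cross-inversions: 2 + 2 + 1 = 5

5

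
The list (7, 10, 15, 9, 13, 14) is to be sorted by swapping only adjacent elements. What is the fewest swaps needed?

4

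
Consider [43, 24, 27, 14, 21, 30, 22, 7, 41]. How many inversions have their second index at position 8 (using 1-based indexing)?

7

The element at index 8 is 7.
Elements before it: 43, 24, 27, 14, 21, 30, 22
Those larger than 7: 43, 24, 27, 14, 21, 30, 22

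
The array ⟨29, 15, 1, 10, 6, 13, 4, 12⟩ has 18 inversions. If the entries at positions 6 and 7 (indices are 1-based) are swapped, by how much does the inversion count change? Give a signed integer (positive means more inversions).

-1

Positions 6 and 7 hold 13 and 4; after swapping, the array is [29, 15, 1, 10, 6, 4, 13, 12].
Sweep left to right; for each value list the smaller values that follow it:
29 → 15, 1, 10, 6, 4, 13, 12 → 7
15 → 1, 10, 6, 4, 13, 12 → 6
1 → none → 0
10 → 6, 4 → 2
6 → 4 → 1
4 → none → 0
13 → 12 → 1
12 → none → 0
Sum: 7 + 6 + 0 + 2 + 1 + 0 + 1 + 0 = 17
Change: 17 − 18 = -1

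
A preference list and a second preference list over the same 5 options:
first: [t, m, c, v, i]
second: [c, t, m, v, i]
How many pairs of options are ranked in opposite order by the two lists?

Assign each item its position (1..5) in the first ordering, then rewrite the second ordering as that position sequence:
positions: t→1, m→2, c→3, v→4, i→5
second ordering as positions: [3, 1, 2, 4, 5]
Discordant pairs = inversions in this position sequence.
3: 1, 2 → 2
1: 0
2: 0
4: 0
5: 0
Total: 2 + 0 + 0 + 0 + 0 = 2

2 pairs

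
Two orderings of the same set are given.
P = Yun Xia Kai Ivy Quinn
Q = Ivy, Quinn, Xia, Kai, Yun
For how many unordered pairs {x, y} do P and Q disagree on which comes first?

8 disagreeing pairs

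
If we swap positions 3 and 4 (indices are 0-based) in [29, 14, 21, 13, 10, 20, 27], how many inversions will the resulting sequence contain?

Positions 3 and 4 hold 13 and 10; after swapping, the array is [29, 14, 21, 10, 13, 20, 27].
Element-by-element contributions:
29: 6
14: 2
21: 3
10: 0
13: 0
20: 0
27: 0
Sum: 6 + 2 + 3 + 0 + 0 + 0 + 0 = 11

11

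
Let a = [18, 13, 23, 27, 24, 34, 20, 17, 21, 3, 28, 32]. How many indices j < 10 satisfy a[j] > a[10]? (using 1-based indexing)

The element at index 10 is 3.
Elements before it: 18, 13, 23, 27, 24, 34, 20, 17, 21
Those larger than 3: 18, 13, 23, 27, 24, 34, 20, 17, 21

9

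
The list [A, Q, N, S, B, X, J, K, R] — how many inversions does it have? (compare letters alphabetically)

14

For each element, count later entries that are smaller:
A: 0
Q: 4
N: 3
S: 4
B: 0
X: 3
J: 0
K: 0
R: 0
Sum: 0 + 4 + 3 + 4 + 0 + 3 + 0 + 0 + 0 = 14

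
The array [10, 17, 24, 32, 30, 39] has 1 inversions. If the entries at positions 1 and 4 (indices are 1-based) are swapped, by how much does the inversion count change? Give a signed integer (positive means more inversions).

+5

Positions 1 and 4 hold 10 and 32; after swapping, the array is [32, 17, 24, 10, 30, 39].
For each element, count later entries that are smaller:
32 → 17, 24, 10, 30 → 4
17 → 10 → 1
24 → 10 → 1
10 → none → 0
30 → none → 0
39 → none → 0
Sum: 4 + 1 + 1 + 0 + 0 + 0 = 6
Change: 6 − 1 = +5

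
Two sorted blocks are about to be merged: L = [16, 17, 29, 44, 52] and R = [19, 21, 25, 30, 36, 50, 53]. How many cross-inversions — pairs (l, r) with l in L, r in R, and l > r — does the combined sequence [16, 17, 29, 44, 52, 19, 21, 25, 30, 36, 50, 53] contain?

Count, for every r in R, how many entries of L exceed r:
r = 19: 29, 44, 52 → 3
r = 21: 29, 44, 52 → 3
r = 25: 29, 44, 52 → 3
r = 30: 44, 52 → 2
r = 36: 44, 52 → 2
r = 50: 52 → 1
r = 53: none → 0
Cross-inversions: 3 + 3 + 3 + 2 + 2 + 1 + 0 = 14

14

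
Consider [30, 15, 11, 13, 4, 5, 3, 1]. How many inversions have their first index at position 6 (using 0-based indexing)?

1

The element at index 6 is 3.
Elements after it: 1
Those smaller than 3: 1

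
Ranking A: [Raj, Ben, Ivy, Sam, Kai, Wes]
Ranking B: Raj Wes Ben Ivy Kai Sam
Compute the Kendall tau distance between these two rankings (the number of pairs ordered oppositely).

Assign each item its position (1..6) in the first ordering, then rewrite the second ordering as that position sequence:
positions: Raj→1, Ben→2, Ivy→3, Sam→4, Kai→5, Wes→6
second ordering as positions: [1, 6, 2, 3, 5, 4]
Discordant pairs = inversions in this position sequence.
1: 0
6: 2, 3, 5, 4 → 4
2: 0
3: 0
5: 4 → 1
4: 0
Total: 0 + 4 + 0 + 0 + 1 + 0 = 5

There are 5 discordant pairs.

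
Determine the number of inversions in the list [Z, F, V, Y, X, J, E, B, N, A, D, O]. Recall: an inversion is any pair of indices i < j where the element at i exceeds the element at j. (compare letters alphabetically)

Element-by-element contributions:
Z: 11
F: 4
V: 7
Y: 8
X: 7
J: 4
E: 3
B: 1
N: 2
A: 0
D: 0
O: 0
Sum: 11 + 4 + 7 + 8 + 7 + 4 + 3 + 1 + 2 + 0 + 0 + 0 = 47

47 inversions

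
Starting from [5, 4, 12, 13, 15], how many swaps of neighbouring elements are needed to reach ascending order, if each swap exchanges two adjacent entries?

1

Each adjacent swap fixes exactly one inversion, so the minimum swap count equals the number of inversions.
Count inversions — for each element, later elements that are smaller:
5: 4 → 1
4: none → 0
12: none → 0
13: none → 0
15: none → 0
Total inversions: 1 + 0 + 0 + 0 + 0 = 1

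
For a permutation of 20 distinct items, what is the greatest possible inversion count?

A reversed (strictly descending) arrangement makes every pair an inversion, giving C(20, 2) inversions.
C(20, 2) = 20·19/2 = 190

190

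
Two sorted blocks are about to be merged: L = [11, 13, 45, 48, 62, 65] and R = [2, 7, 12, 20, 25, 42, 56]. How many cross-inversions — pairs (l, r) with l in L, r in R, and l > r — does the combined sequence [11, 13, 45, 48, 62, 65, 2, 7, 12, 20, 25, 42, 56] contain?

Count, for every r in R, how many entries of L exceed r:
r = 2: 11, 13, 45, 48, 62, 65 → 6
r = 7: 11, 13, 45, 48, 62, 65 → 6
r = 12: 13, 45, 48, 62, 65 → 5
r = 20: 45, 48, 62, 65 → 4
r = 25: 45, 48, 62, 65 → 4
r = 42: 45, 48, 62, 65 → 4
r = 56: 62, 65 → 2
Cross-inversions: 6 + 6 + 5 + 4 + 4 + 4 + 2 = 31

31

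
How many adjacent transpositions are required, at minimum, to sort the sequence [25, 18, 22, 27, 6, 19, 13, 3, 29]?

21 adjacent swaps

The minimum number of adjacent swaps to sort an array equals its inversion count, since every such swap removes exactly one inversion.
Count inversions — for each element, later elements that are smaller:
25: 18, 22, 6, 19, 13, 3 → 6
18: 6, 13, 3 → 3
22: 6, 19, 13, 3 → 4
27: 6, 19, 13, 3 → 4
6: 3 → 1
19: 13, 3 → 2
13: 3 → 1
3: none → 0
29: none → 0
Total inversions: 6 + 3 + 4 + 4 + 1 + 2 + 1 + 0 + 0 = 21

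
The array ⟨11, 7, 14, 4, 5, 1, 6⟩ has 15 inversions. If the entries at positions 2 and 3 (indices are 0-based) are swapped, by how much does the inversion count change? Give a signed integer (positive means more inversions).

-1

Positions 2 and 3 hold 14 and 4; after swapping, the array is [11, 7, 4, 14, 5, 1, 6].
Sweep left to right; for each value list the smaller values that follow it:
11 → 7, 4, 5, 1, 6 → 5
7 → 4, 5, 1, 6 → 4
4 → 1 → 1
14 → 5, 1, 6 → 3
5 → 1 → 1
1 → none → 0
6 → none → 0
Sum: 5 + 4 + 1 + 3 + 1 + 0 + 0 = 14
Change: 14 − 15 = -1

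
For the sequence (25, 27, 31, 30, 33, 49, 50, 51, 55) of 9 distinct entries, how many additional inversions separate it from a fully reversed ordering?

35 inversions short

Maximum inversions for 9 distinct elements is C(9, 2) = 9·8/2 = 36.
Current inversions — for each element, count later smaller elements:
25: 0
27: 0
31: 1
30: 0
33: 0
49: 0
50: 0
51: 0
55: 0
Current total: 0 + 0 + 1 + 0 + 0 + 0 + 0 + 0 + 0 = 1
Shortfall: 36 − 1 = 35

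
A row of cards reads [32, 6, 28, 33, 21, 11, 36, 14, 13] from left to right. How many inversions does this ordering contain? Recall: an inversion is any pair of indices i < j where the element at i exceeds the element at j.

20

Count, for each position, how many later elements it exceeds:
32: 6
6: 0
28: 4
33: 4
21: 3
11: 0
36: 2
14: 1
13: 0
Sum: 6 + 0 + 4 + 4 + 3 + 0 + 2 + 1 + 0 = 20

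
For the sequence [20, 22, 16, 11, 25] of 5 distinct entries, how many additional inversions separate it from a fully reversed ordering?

5 inversions short

Maximum inversions for 5 distinct elements is C(5, 2) = 5·4/2 = 10.
Current inversions — for each element, count later smaller elements:
20: 2
22: 2
16: 1
11: 0
25: 0
Current total: 2 + 2 + 1 + 0 + 0 = 5
Shortfall: 10 − 5 = 5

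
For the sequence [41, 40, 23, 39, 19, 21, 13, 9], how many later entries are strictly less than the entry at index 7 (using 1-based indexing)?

1

The element at index 7 is 13.
Elements after it: 9
Those smaller than 13: 9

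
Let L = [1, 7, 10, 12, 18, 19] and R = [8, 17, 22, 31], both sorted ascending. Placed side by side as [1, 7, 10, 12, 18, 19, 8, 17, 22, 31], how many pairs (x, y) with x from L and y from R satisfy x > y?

6 split inversions

For each element r of the right run, count left-run elements greater than r:
r = 8: 10, 12, 18, 19 → 4
r = 17: 18, 19 → 2
r = 22: none → 0
r = 31: none → 0
Cross-inversions: 4 + 2 + 0 + 0 = 6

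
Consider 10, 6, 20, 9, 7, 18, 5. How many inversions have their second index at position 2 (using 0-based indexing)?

The element at index 2 is 20.
Elements before it: 10, 6
None of them are larger than 20.

0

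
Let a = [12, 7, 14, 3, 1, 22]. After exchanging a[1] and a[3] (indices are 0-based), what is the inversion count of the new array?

Positions 1 and 3 hold 7 and 3; after swapping, the array is [12, 3, 14, 7, 1, 22].
For each element, count later entries that are smaller:
12 → 3, 7, 1 → 3
3 → 1 → 1
14 → 7, 1 → 2
7 → 1 → 1
1 → none → 0
22 → none → 0
Sum: 3 + 1 + 2 + 1 + 0 + 0 = 7

7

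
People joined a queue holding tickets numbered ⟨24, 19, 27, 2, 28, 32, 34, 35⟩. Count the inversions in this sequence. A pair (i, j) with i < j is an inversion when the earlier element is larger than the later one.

4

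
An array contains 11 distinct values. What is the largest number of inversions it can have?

55 inversions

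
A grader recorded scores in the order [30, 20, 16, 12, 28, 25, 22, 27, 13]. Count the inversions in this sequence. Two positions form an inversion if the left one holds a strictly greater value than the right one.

Element-by-element contributions:
30 → 20, 16, 12, 28, 25, 22, 27, 13 → 8
20 → 16, 12, 13 → 3
16 → 12, 13 → 2
12 → none → 0
28 → 25, 22, 27, 13 → 4
25 → 22, 13 → 2
22 → 13 → 1
27 → 13 → 1
13 → none → 0
Sum: 8 + 3 + 2 + 0 + 4 + 2 + 1 + 1 + 0 = 21

21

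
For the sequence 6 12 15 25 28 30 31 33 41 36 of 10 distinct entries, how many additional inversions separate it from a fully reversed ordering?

44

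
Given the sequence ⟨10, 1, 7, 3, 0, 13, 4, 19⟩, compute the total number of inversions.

For each element, count later entries that are smaller:
10: 5
1: 1
7: 3
3: 1
0: 0
13: 1
4: 0
19: 0
Sum: 5 + 1 + 3 + 1 + 0 + 1 + 0 + 0 = 11

11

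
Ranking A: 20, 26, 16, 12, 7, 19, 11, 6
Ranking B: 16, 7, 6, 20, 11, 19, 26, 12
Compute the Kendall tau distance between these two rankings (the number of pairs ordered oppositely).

15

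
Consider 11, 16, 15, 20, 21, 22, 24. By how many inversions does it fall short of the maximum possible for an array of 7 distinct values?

Maximum inversions for 7 distinct elements is C(7, 2) = 7·6/2 = 21.
Current inversions — for each element, count later smaller elements:
11: 0
16: 1
15: 0
20: 0
21: 0
22: 0
24: 0
Current total: 0 + 1 + 0 + 0 + 0 + 0 + 0 = 1
Shortfall: 21 − 1 = 20

20 inversions short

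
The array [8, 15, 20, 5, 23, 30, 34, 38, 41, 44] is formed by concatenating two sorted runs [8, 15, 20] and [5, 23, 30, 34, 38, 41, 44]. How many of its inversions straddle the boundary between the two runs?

3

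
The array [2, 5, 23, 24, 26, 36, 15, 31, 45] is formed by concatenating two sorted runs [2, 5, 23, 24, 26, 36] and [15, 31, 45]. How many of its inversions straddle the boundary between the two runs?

Take each right-half value and tally the left-half values above it:
r = 15: 23, 24, 26, 36 → 4
r = 31: 36 → 1
r = 45: none → 0
Cross-inversions: 4 + 1 + 0 = 5

There are 5 split inversions.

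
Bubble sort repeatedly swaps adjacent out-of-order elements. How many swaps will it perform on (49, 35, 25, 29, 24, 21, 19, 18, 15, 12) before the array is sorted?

There are 44 swaps.

The minimum number of adjacent swaps to sort an array equals its inversion count, since every such swap removes exactly one inversion.
Count inversions — for each element, later elements that are smaller:
49: 35, 25, 29, 24, 21, 19, 18, 15, 12 → 9
35: 25, 29, 24, 21, 19, 18, 15, 12 → 8
25: 24, 21, 19, 18, 15, 12 → 6
29: 24, 21, 19, 18, 15, 12 → 6
24: 21, 19, 18, 15, 12 → 5
21: 19, 18, 15, 12 → 4
19: 18, 15, 12 → 3
18: 15, 12 → 2
15: 12 → 1
12: none → 0
Total inversions: 9 + 8 + 6 + 6 + 5 + 4 + 3 + 2 + 1 + 0 = 44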